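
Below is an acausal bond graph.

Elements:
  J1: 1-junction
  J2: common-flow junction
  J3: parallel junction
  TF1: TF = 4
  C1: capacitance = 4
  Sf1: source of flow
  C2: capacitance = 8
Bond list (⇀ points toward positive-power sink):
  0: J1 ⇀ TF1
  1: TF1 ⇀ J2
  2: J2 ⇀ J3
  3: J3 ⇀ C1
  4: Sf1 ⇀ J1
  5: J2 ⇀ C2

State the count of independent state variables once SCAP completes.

2  (C1, C2 all integral)

bond 4 →Sf1  (source Sf1 imposes f)
bond 0 →J1  (J1 flow already set via bond 4)
bond 1 →TF1  (TF1: transformer flips bond 0)
bond 2 →J2  (1-jn J2 has f-setter on 1)
bond 5 →J2  (common-f at J2 fixed by 1)
bond 3 →J3  (J3 needs exactly one e-in)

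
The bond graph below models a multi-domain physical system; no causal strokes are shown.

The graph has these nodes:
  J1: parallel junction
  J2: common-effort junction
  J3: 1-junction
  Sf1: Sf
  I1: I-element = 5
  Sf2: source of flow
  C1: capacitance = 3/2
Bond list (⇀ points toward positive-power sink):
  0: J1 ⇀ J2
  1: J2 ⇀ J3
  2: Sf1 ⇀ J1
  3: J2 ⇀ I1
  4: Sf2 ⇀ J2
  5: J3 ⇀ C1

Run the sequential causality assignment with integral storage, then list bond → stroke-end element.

β0 |J1
β1 |J2
β2 |Sf1
β3 |I1
β4 |Sf2
β5 |J3

b2 |Sf1  (Sf1 (Sf) sets flow on bond)
b4 |Sf2  (Sf2 fixes flow; stroke at Sf2)
b0 |J1  (only one effort-in slot at J1)
b3 |I1  (prefer integral on I1)
b1 |J2  (J2 needs exactly one e-in)
b5 |J3  (J3: bond 1 brought flow, rest push out)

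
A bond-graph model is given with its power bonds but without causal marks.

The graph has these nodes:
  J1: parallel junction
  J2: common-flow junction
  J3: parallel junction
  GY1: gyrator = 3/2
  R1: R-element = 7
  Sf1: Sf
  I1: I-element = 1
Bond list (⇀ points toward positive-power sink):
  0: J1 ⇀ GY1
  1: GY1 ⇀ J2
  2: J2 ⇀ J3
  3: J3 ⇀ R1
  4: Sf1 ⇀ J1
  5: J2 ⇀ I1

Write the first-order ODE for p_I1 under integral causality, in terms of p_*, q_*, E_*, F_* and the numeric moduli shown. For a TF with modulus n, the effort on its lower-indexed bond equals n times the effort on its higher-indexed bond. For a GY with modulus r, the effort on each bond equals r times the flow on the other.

#4 stroke at Sf1  (Sf1 (Sf) sets flow on bond)
#0 stroke at J1  (closing 0-jn rule on J1)
#1 stroke at J2  (GY GY1: same side as bond 0)
#5 stroke at I1  (I1: I, integral causality)
#2 stroke at J2  (1-jn J2 has f-setter on 5)
#3 stroke at J3  (J3 needs exactly one e-in)

dp_I1/dt = 3*F_Sf1/2 - 7*p_I1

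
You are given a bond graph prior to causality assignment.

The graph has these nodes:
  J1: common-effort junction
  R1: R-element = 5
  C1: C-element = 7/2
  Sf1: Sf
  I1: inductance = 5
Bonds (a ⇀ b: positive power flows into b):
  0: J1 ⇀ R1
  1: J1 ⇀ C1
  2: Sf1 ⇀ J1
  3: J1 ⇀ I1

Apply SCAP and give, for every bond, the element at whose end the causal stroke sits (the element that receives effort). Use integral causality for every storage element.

β2 stroke at Sf1  (Sf1 fixes flow; stroke at Sf1)
β1 stroke at J1  (prefer integral on C1)
β0 stroke at R1  (J1 effort already set via bond 1)
β3 stroke at I1  (J1 effort already set via bond 1)

b0 stroke at R1
b1 stroke at J1
b2 stroke at Sf1
b3 stroke at I1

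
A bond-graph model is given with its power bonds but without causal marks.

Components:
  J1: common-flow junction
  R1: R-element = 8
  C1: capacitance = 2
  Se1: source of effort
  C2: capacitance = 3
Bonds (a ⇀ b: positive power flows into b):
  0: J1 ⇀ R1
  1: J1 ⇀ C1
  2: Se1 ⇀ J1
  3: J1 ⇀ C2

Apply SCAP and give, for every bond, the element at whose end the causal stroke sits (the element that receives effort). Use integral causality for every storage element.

β2 stroke at J1  (Se1 fixes effort; stroke away)
β1 stroke at J1  (C1: C, integral causality)
β3 stroke at J1  (C2 integral (e out))
β0 stroke at R1  (J1 needs exactly one f-in)

β0 stroke→R1
β1 stroke→J1
β2 stroke→J1
β3 stroke→J1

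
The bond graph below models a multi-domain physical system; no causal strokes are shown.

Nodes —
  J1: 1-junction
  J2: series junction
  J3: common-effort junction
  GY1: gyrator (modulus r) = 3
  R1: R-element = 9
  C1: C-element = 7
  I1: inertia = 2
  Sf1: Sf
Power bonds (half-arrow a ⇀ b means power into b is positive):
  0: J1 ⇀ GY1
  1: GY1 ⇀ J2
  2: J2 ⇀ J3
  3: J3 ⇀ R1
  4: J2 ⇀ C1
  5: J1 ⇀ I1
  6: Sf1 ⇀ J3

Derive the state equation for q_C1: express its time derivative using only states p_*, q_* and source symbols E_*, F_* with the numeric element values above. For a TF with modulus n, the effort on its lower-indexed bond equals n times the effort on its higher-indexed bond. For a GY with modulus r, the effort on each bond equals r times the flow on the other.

b6 stroke→Sf1  (Sf1 fixes flow; stroke at Sf1)
b4 stroke→J2  (C1 outputs effort q/C1)
b5 stroke→I1  (prefer integral on I1)
b0 stroke→J1  (common-f at J1 fixed by 5)
b1 stroke→J2  (GY1 both-in/both-out from 0)
b2 stroke→J3  (J2: last free bond brings flow in)
b3 stroke→R1  (J3: bond 2 brought effort, rest push out)

dq_C1/dt = -F_Sf1 + p_I1/6 - q_C1/63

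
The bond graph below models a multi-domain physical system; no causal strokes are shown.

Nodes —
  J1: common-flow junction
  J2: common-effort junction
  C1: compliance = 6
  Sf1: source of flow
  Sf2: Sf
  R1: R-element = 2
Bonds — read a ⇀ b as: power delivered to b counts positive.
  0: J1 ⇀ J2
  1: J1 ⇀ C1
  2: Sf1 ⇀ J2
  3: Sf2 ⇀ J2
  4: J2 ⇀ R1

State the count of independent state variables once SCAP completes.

b2 →Sf1  (Sf1 (Sf) sets flow on bond)
b3 →Sf2  (source Sf2 imposes f)
b1 →J1  (C1 integral (e out))
b0 →J2  (closing 1-jn rule on J1)
b4 →R1  (J2 effort already set via bond 0)

1  (C1 all integral)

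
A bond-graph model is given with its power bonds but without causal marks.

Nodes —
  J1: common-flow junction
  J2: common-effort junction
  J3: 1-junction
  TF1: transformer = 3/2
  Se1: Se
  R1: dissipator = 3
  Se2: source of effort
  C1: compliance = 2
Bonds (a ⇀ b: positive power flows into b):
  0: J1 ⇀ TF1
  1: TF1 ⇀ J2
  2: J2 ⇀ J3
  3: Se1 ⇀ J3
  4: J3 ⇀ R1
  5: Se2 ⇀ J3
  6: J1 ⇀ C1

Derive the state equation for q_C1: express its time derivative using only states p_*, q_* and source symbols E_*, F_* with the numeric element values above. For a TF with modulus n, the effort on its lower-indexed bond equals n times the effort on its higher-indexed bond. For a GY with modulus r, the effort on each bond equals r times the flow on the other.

b3 stroke→J3  (source Se1 imposes e)
b5 stroke→J3  (Se2: effort source, stroke at far end)
b6 stroke→J1  (C1 outputs effort q/C1)
b0 stroke→TF1  (J1: last free bond brings flow in)
b1 stroke→J2  (TF1 one-in-one-out from 0)
b2 stroke→J3  (J2 effort already set via bond 1)
b4 stroke→R1  (J3 needs exactly one f-in)

dq_C1/dt = 2*E_Se1/9 + 2*E_Se2/9 - 2*q_C1/27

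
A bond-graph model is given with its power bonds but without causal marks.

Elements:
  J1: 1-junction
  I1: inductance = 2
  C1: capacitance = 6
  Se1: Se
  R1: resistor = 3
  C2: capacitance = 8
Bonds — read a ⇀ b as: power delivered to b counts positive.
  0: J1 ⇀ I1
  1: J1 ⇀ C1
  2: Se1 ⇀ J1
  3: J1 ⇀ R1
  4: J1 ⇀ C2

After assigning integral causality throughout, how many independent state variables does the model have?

3  (C1, C2, I1 all integral)

β2 →J1  (source Se1 imposes e)
β0 →I1  (I1 outputs flow p/I1)
β1 →J1  (1-jn J1 has f-setter on 0)
β3 →J1  (1-jn J1 has f-setter on 0)
β4 →J1  (J1: bond 0 brought flow, rest push out)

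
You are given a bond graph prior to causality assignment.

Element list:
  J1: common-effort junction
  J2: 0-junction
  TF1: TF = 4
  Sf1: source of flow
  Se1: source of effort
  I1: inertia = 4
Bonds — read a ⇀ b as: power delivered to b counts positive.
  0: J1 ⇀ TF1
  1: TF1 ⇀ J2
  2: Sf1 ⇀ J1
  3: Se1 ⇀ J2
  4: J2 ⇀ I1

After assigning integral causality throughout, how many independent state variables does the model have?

b2 stroke at Sf1  (Sf1: flow source, stroke at near end)
b3 stroke at J2  (source Se1 imposes e)
b0 stroke at J1  (only one effort-in slot at J1)
b1 stroke at TF1  (common-e at J2 fixed by 3)
b4 stroke at I1  (common-e at J2 fixed by 3)

1  (I1 all integral)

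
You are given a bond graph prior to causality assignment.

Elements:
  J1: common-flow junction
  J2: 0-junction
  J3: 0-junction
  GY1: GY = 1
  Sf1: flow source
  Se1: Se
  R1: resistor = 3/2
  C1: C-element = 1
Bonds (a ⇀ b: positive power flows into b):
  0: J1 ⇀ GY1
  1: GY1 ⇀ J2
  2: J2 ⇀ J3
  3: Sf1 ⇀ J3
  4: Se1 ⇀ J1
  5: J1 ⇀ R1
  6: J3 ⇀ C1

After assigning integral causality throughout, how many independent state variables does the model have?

bond 3 →Sf1  (Sf1 (Sf) sets flow on bond)
bond 4 →J1  (Se1: effort source, stroke at far end)
bond 6 →J3  (C1 outputs effort q/C1)
bond 2 →J2  (0-jn J3 has e-setter on 6)
bond 1 →GY1  (J2 effort already set via bond 2)
bond 0 →GY1  (through GY1, causality inverts; strokes same side of GY1)
bond 5 →J1  (J1: bond 0 brought flow, rest push out)

1  (C1 all integral)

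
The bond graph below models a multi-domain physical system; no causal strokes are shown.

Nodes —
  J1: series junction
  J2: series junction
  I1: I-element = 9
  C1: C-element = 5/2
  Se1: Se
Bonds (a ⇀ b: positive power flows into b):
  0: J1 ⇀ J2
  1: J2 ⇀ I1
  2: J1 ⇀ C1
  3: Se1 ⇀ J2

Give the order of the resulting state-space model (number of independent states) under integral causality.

bond 3 |J2  (source Se1 imposes e)
bond 1 |I1  (I1: I, integral causality)
bond 0 |J2  (common-f at J2 fixed by 1)
bond 2 |J1  (J1 flow already set via bond 0)

2  (C1, I1 all integral)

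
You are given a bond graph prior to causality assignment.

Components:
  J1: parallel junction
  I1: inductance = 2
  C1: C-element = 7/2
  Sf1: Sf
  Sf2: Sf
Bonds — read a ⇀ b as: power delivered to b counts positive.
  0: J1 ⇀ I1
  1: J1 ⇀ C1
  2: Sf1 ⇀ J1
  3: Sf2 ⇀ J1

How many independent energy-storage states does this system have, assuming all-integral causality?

2  (C1, I1 all integral)

bond 2 |Sf1  (Sf1 (Sf) sets flow on bond)
bond 3 |Sf2  (Sf2: flow source, stroke at near end)
bond 0 |I1  (I1: I, integral causality)
bond 1 |J1  (J1 needs exactly one e-in)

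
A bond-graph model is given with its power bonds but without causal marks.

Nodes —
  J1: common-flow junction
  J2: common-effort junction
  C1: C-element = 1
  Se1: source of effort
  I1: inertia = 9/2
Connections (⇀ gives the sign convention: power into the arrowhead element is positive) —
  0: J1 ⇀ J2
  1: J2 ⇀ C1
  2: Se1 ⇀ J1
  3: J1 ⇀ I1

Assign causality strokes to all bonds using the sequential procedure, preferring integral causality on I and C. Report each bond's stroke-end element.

bond 2 |J1  (source Se1 imposes e)
bond 1 |J2  (C1: C, integral causality)
bond 0 |J1  (J2: bond 1 brought effort, rest push out)
bond 3 |I1  (only one flow-in slot at J1)

b0 stroke→J1
b1 stroke→J2
b2 stroke→J1
b3 stroke→I1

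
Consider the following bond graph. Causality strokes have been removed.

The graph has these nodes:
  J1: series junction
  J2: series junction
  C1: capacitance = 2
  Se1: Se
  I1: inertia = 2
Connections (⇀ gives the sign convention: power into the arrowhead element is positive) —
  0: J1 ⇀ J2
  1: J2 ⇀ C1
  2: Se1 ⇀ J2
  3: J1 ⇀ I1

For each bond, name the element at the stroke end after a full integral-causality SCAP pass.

b0 →J1
b1 →J2
b2 →J2
b3 →I1

β2 →J2  (Se1: effort source, stroke at far end)
β1 →J2  (prefer integral on C1)
β0 →J1  (J2 needs exactly one f-in)
β3 →I1  (closing 1-jn rule on J1)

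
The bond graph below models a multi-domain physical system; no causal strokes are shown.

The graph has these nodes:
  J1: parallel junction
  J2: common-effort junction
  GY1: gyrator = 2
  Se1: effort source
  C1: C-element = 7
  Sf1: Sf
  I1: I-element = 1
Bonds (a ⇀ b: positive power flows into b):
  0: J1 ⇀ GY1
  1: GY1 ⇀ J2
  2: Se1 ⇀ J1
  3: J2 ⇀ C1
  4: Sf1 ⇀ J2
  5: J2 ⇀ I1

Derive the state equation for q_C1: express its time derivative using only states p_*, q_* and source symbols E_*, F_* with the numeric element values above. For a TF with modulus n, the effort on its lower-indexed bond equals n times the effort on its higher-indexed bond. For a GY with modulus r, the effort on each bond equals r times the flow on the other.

dq_C1/dt = E_Se1/2 + F_Sf1 - p_I1

#2 |J1  (Se1 (Se) sets effort on bond)
#4 |Sf1  (source Sf1 imposes f)
#0 |GY1  (0-jn J1 has e-setter on 2)
#1 |GY1  (through GY1, causality inverts; strokes same side of GY1)
#3 |J2  (prefer integral on C1)
#5 |I1  (J2 effort already set via bond 3)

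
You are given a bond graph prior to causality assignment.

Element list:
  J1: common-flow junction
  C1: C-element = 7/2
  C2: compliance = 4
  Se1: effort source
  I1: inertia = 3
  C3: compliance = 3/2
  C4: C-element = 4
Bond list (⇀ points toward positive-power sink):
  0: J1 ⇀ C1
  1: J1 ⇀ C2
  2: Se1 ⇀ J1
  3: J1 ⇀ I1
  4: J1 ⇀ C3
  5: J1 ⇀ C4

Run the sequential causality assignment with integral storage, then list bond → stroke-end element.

#2 stroke at J1  (Se1 (Se) sets effort on bond)
#0 stroke at J1  (C1 outputs effort q/C1)
#1 stroke at J1  (C2 integral (e out))
#3 stroke at I1  (I1 outputs flow p/I1)
#4 stroke at J1  (common-f at J1 fixed by 3)
#5 stroke at J1  (common-f at J1 fixed by 3)

bond 0 stroke→J1
bond 1 stroke→J1
bond 2 stroke→J1
bond 3 stroke→I1
bond 4 stroke→J1
bond 5 stroke→J1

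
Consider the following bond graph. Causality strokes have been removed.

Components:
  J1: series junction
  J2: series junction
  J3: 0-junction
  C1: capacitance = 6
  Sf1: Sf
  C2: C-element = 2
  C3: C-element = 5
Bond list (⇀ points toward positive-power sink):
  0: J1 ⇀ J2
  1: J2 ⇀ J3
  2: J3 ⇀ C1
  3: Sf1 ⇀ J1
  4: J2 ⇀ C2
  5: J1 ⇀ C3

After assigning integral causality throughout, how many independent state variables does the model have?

3  (C1, C2, C3 all integral)

bond 3 stroke at Sf1  (Sf1 (Sf) sets flow on bond)
bond 0 stroke at J1  (J1: bond 3 brought flow, rest push out)
bond 5 stroke at J1  (common-f at J1 fixed by 3)
bond 1 stroke at J2  (common-f at J2 fixed by 0)
bond 4 stroke at J2  (common-f at J2 fixed by 0)
bond 2 stroke at J3  (J3 needs exactly one e-in)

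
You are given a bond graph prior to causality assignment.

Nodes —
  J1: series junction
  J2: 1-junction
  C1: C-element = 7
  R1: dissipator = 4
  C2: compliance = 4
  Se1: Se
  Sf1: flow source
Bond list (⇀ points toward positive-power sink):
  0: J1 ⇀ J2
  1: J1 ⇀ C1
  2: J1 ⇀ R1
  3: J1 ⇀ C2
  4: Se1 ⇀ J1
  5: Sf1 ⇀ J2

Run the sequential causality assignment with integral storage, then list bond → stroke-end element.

#4 |J1  (source Se1 imposes e)
#5 |Sf1  (Sf1 fixes flow; stroke at Sf1)
#0 |J2  (J2: bond 5 brought flow, rest push out)
#1 |J1  (common-f at J1 fixed by 0)
#2 |J1  (J1 flow already set via bond 0)
#3 |J1  (1-jn J1 has f-setter on 0)

bond 0 →J2
bond 1 →J1
bond 2 →J1
bond 3 →J1
bond 4 →J1
bond 5 →Sf1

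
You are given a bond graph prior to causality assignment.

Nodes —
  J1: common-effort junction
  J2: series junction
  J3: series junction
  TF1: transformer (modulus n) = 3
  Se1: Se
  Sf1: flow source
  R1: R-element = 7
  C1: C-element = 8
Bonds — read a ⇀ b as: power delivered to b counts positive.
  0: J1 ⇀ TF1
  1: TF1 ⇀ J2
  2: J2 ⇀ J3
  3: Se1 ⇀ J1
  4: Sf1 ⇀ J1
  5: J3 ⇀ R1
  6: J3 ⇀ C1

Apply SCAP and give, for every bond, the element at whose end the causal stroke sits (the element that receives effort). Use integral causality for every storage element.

b0 |TF1
b1 |J2
b2 |J3
b3 |J1
b4 |Sf1
b5 |R1
b6 |J3

β3 stroke→J1  (Se1 fixes effort; stroke away)
β4 stroke→Sf1  (source Sf1 imposes f)
β0 stroke→TF1  (0-jn J1 has e-setter on 3)
β1 stroke→J2  (TF TF1: opposite of bond 0)
β2 stroke→J3  (J2: last free bond brings flow in)
β6 stroke→J3  (C1: C, integral causality)
β5 stroke→R1  (closing 1-jn rule on J3)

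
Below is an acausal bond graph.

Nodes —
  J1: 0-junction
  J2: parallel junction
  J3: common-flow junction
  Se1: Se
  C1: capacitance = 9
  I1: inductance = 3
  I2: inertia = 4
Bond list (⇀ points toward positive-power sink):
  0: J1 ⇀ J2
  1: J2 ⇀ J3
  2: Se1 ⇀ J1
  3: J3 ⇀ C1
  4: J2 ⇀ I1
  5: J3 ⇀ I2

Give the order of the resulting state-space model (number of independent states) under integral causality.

3  (C1, I1, I2 all integral)

#2 stroke→J1  (Se1 (Se) sets effort on bond)
#0 stroke→J2  (J1: bond 2 brought effort, rest push out)
#1 stroke→J3  (0-jn J2 has e-setter on 0)
#4 stroke→I1  (J2 effort already set via bond 0)
#3 stroke→J3  (C1: C, integral causality)
#5 stroke→I2  (J3: last free bond brings flow in)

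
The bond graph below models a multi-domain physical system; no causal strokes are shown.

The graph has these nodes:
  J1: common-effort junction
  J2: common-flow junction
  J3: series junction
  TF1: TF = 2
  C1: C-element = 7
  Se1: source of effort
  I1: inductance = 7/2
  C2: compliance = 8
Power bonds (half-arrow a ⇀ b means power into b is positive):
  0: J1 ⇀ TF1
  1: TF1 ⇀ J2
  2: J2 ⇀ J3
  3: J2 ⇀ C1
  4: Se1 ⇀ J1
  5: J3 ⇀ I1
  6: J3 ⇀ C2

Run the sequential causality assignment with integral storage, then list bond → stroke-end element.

#4 →J1  (Se1 (Se) sets effort on bond)
#0 →TF1  (J1: bond 4 brought effort, rest push out)
#1 →J2  (TF TF1: opposite of bond 0)
#3 →J2  (prefer integral on C1)
#2 →J3  (J2 needs exactly one f-in)
#5 →I1  (prefer integral on I1)
#6 →J3  (J3: bond 5 brought flow, rest push out)

β0 stroke→TF1
β1 stroke→J2
β2 stroke→J3
β3 stroke→J2
β4 stroke→J1
β5 stroke→I1
β6 stroke→J3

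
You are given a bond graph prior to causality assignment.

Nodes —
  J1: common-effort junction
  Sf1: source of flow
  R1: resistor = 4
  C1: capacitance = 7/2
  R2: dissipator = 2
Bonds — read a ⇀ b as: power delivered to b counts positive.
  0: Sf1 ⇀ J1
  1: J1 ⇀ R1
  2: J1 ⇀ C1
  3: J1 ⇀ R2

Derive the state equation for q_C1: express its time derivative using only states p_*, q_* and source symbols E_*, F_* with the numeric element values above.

dq_C1/dt = F_Sf1 - 3*q_C1/14

b0 →Sf1  (Sf1: flow source, stroke at near end)
b2 →J1  (C1 outputs effort q/C1)
b1 →R1  (0-jn J1 has e-setter on 2)
b3 →R2  (common-e at J1 fixed by 2)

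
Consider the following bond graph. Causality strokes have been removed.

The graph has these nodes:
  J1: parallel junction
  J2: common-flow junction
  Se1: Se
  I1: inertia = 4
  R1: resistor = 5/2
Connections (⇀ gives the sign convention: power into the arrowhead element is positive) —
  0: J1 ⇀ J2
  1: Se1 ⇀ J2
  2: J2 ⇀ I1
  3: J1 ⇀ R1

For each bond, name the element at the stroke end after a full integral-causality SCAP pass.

bond 0 stroke at J2
bond 1 stroke at J2
bond 2 stroke at I1
bond 3 stroke at J1

bond 1 stroke→J2  (Se1 fixes effort; stroke away)
bond 2 stroke→I1  (prefer integral on I1)
bond 0 stroke→J2  (J2 flow already set via bond 2)
bond 3 stroke→J1  (J1: last free bond brings effort in)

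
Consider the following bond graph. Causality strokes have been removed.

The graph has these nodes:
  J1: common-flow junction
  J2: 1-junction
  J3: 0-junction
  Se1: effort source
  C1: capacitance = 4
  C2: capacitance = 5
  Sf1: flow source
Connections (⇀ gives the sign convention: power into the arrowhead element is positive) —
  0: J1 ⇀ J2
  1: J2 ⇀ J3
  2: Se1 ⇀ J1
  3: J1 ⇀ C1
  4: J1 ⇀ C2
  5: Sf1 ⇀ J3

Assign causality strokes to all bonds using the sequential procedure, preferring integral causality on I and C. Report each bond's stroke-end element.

bond 0 stroke→J2
bond 1 stroke→J3
bond 2 stroke→J1
bond 3 stroke→J1
bond 4 stroke→J1
bond 5 stroke→Sf1

β2 stroke→J1  (Se1: effort source, stroke at far end)
β5 stroke→Sf1  (source Sf1 imposes f)
β1 stroke→J3  (J3 needs exactly one e-in)
β0 stroke→J2  (J2 flow already set via bond 1)
β3 stroke→J1  (1-jn J1 has f-setter on 0)
β4 stroke→J1  (common-f at J1 fixed by 0)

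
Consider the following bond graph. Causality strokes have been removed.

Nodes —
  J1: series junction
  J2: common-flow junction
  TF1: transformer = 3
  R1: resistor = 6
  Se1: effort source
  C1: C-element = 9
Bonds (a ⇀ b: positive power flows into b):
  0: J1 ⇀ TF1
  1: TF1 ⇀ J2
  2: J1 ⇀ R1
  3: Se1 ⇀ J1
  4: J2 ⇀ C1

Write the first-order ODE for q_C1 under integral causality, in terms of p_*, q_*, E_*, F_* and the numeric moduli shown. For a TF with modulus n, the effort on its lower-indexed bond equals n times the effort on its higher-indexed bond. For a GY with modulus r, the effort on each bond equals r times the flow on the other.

dq_C1/dt = E_Se1/2 - q_C1/6

bond 3 stroke at J1  (Se1 fixes effort; stroke away)
bond 4 stroke at J2  (C1 outputs effort q/C1)
bond 1 stroke at TF1  (closing 1-jn rule on J2)
bond 0 stroke at J1  (TF1: transformer flips bond 1)
bond 2 stroke at R1  (J1: last free bond brings flow in)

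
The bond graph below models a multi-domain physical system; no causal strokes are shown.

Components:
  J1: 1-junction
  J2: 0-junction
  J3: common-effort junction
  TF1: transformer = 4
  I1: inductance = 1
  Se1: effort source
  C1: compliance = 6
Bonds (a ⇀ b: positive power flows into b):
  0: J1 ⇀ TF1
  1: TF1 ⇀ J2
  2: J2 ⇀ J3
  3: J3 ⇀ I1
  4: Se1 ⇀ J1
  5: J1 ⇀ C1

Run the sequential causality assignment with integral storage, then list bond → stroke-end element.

#0 stroke→TF1
#1 stroke→J2
#2 stroke→J3
#3 stroke→I1
#4 stroke→J1
#5 stroke→J1

bond 4 →J1  (Se1 fixes effort; stroke away)
bond 3 →I1  (prefer integral on I1)
bond 2 →J3  (J3 needs exactly one e-in)
bond 1 →J2  (J2: last free bond brings effort in)
bond 0 →TF1  (TF1: transformer flips bond 1)
bond 5 →J1  (J1: bond 0 brought flow, rest push out)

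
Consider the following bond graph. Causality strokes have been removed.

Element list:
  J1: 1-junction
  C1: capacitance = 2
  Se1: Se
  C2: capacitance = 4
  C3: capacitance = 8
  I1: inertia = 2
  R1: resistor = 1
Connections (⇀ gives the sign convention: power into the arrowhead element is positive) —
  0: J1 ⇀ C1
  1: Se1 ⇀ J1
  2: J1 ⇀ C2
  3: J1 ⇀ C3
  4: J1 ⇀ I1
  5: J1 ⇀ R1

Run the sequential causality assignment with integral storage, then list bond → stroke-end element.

bond 1 stroke→J1  (Se1: effort source, stroke at far end)
bond 0 stroke→J1  (prefer integral on C1)
bond 2 stroke→J1  (C2 integral (e out))
bond 3 stroke→J1  (C3: C, integral causality)
bond 4 stroke→I1  (I1: I, integral causality)
bond 5 stroke→J1  (common-f at J1 fixed by 4)

#0 |J1
#1 |J1
#2 |J1
#3 |J1
#4 |I1
#5 |J1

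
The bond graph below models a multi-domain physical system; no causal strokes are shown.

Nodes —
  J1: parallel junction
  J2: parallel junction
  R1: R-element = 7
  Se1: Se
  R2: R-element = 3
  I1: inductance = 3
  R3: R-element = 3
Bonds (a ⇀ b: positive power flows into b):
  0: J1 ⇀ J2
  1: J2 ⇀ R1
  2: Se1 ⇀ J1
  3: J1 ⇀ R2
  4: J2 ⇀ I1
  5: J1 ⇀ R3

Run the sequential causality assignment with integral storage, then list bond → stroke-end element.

bond 2 |J1  (Se1: effort source, stroke at far end)
bond 0 |J2  (0-jn J1 has e-setter on 2)
bond 3 |R2  (J1: bond 2 brought effort, rest push out)
bond 5 |R3  (J1 effort already set via bond 2)
bond 1 |R1  (J2 effort already set via bond 0)
bond 4 |I1  (0-jn J2 has e-setter on 0)

#0 →J2
#1 →R1
#2 →J1
#3 →R2
#4 →I1
#5 →R3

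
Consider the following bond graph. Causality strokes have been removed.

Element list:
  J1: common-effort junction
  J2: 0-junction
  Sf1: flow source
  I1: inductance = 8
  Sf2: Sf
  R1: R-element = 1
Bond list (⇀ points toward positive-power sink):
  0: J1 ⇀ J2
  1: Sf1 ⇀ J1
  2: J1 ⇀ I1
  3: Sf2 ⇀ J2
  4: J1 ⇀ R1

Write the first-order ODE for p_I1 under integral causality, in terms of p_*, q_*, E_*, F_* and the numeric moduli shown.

dp_I1/dt = F_Sf1 + F_Sf2 - p_I1/8

#1 stroke at Sf1  (Sf1 fixes flow; stroke at Sf1)
#3 stroke at Sf2  (Sf2 (Sf) sets flow on bond)
#0 stroke at J2  (J2: last free bond brings effort in)
#2 stroke at I1  (I1 outputs flow p/I1)
#4 stroke at J1  (J1 needs exactly one e-in)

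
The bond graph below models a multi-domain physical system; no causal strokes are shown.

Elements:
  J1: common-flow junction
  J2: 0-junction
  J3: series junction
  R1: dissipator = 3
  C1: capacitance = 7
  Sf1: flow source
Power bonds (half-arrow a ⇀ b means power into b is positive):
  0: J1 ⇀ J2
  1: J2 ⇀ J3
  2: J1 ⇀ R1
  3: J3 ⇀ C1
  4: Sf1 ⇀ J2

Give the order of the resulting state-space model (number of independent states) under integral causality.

b4 stroke at Sf1  (Sf1 (Sf) sets flow on bond)
b3 stroke at J3  (C1 outputs effort q/C1)
b1 stroke at J2  (J3 needs exactly one f-in)
b0 stroke at J1  (common-e at J2 fixed by 1)
b2 stroke at R1  (only one flow-in slot at J1)

1  (C1 all integral)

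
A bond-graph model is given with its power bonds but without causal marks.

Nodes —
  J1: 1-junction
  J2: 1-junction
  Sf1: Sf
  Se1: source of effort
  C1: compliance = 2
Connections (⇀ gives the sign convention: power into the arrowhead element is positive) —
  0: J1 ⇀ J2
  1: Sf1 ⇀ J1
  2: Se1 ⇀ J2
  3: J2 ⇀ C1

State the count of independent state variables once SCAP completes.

1  (C1 all integral)

bond 1 stroke at Sf1  (source Sf1 imposes f)
bond 2 stroke at J2  (Se1 (Se) sets effort on bond)
bond 0 stroke at J1  (J1 flow already set via bond 1)
bond 3 stroke at J2  (1-jn J2 has f-setter on 0)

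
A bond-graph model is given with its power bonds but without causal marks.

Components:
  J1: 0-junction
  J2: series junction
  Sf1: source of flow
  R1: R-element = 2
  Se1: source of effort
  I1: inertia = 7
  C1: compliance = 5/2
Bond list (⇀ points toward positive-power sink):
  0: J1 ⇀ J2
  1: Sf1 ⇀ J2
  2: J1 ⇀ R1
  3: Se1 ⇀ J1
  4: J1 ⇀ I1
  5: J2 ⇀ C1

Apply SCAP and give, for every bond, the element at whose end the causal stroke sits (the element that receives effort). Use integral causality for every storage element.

β1 →Sf1  (source Sf1 imposes f)
β3 →J1  (Se1 fixes effort; stroke away)
β0 →J2  (0-jn J1 has e-setter on 3)
β2 →R1  (J1: bond 3 brought effort, rest push out)
β4 →I1  (common-e at J1 fixed by 3)
β5 →J2  (J2 flow already set via bond 1)

b0 stroke at J2
b1 stroke at Sf1
b2 stroke at R1
b3 stroke at J1
b4 stroke at I1
b5 stroke at J2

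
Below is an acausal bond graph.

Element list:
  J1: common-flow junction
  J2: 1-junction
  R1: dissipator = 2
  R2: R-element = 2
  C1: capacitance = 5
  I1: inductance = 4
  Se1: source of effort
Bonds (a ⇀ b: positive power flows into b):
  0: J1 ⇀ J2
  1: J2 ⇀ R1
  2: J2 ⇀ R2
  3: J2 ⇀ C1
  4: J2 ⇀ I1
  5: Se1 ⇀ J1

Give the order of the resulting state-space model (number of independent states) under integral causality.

2  (C1, I1 all integral)

bond 5 |J1  (Se1 fixes effort; stroke away)
bond 0 |J2  (J1 needs exactly one f-in)
bond 3 |J2  (C1 integral (e out))
bond 4 |I1  (prefer integral on I1)
bond 1 |J2  (J2 flow already set via bond 4)
bond 2 |J2  (common-f at J2 fixed by 4)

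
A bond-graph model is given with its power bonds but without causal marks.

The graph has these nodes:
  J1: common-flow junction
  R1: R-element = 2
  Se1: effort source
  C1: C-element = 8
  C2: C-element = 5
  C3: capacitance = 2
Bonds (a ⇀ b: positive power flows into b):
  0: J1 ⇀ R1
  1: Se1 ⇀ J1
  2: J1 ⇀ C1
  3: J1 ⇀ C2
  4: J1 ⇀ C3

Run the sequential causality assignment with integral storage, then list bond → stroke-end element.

β1 |J1  (Se1 (Se) sets effort on bond)
β2 |J1  (prefer integral on C1)
β3 |J1  (prefer integral on C2)
β4 |J1  (prefer integral on C3)
β0 |R1  (J1: last free bond brings flow in)

bond 0 |R1
bond 1 |J1
bond 2 |J1
bond 3 |J1
bond 4 |J1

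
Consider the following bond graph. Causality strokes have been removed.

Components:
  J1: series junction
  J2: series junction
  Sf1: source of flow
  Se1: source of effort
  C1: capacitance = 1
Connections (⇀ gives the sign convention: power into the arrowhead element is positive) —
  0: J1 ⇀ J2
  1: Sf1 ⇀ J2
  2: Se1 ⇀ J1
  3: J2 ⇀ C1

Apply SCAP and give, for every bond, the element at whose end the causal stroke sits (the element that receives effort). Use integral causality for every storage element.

bond 1 stroke→Sf1  (Sf1 (Sf) sets flow on bond)
bond 2 stroke→J1  (Se1: effort source, stroke at far end)
bond 0 stroke→J2  (only one flow-in slot at J1)
bond 3 stroke→J2  (common-f at J2 fixed by 1)

b0 stroke→J2
b1 stroke→Sf1
b2 stroke→J1
b3 stroke→J2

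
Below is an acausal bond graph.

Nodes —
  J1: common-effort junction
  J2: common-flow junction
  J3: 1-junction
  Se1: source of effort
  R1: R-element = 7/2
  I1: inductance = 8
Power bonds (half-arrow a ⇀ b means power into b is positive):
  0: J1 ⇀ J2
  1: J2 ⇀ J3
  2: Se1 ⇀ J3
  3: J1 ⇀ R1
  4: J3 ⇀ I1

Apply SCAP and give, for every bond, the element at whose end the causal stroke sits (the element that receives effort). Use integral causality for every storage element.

bond 2 |J3  (Se1: effort source, stroke at far end)
bond 4 |I1  (prefer integral on I1)
bond 1 |J3  (J3: bond 4 brought flow, rest push out)
bond 0 |J2  (J2: bond 1 brought flow, rest push out)
bond 3 |J1  (J1 needs exactly one e-in)

bond 0 stroke→J2
bond 1 stroke→J3
bond 2 stroke→J3
bond 3 stroke→J1
bond 4 stroke→I1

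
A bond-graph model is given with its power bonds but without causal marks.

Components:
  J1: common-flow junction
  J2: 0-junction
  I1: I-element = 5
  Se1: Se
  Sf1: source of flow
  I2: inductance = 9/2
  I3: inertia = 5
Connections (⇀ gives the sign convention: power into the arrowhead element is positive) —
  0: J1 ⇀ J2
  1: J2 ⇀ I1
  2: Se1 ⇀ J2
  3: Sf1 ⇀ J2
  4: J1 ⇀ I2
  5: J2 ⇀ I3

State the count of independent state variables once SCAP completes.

3  (I1, I2, I3 all integral)

#2 |J2  (Se1 (Se) sets effort on bond)
#3 |Sf1  (Sf1 (Sf) sets flow on bond)
#0 |J1  (common-e at J2 fixed by 2)
#1 |I1  (0-jn J2 has e-setter on 2)
#5 |I3  (0-jn J2 has e-setter on 2)
#4 |I2  (J1: last free bond brings flow in)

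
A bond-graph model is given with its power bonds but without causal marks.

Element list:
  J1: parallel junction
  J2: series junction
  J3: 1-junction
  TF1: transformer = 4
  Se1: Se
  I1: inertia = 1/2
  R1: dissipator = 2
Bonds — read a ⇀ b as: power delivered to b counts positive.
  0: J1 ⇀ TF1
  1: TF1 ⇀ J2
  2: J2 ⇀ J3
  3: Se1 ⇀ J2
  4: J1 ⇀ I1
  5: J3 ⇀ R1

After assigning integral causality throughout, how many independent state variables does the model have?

1  (I1 all integral)

b3 stroke→J2  (Se1 (Se) sets effort on bond)
b4 stroke→I1  (I1 integral (f out))
b0 stroke→J1  (J1: last free bond brings effort in)
b1 stroke→TF1  (TF1 one-in-one-out from 0)
b2 stroke→J2  (J2: bond 1 brought flow, rest push out)
b5 stroke→J3  (common-f at J3 fixed by 2)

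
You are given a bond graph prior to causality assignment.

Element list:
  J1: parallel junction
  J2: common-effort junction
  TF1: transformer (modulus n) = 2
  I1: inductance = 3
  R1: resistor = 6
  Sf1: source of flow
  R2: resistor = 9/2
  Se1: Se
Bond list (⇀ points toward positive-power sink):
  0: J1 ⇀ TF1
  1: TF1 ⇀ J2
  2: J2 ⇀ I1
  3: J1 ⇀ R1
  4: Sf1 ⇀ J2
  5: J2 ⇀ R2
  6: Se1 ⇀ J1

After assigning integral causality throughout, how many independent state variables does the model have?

1  (I1 all integral)

β4 →Sf1  (Sf1 fixes flow; stroke at Sf1)
β6 →J1  (Se1: effort source, stroke at far end)
β0 →TF1  (common-e at J1 fixed by 6)
β3 →R1  (J1 effort already set via bond 6)
β1 →J2  (TF1: transformer flips bond 0)
β2 →I1  (J2: bond 1 brought effort, rest push out)
β5 →R2  (J2: bond 1 brought effort, rest push out)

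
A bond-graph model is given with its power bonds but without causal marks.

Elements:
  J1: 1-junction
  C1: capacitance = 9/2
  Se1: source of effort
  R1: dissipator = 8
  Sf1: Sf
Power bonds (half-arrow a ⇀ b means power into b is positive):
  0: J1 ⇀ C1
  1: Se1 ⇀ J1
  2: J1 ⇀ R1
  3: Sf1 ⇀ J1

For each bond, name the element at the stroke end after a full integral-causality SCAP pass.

β0 |J1
β1 |J1
β2 |J1
β3 |Sf1

β1 stroke→J1  (source Se1 imposes e)
β3 stroke→Sf1  (Sf1 (Sf) sets flow on bond)
β0 stroke→J1  (J1 flow already set via bond 3)
β2 stroke→J1  (J1 flow already set via bond 3)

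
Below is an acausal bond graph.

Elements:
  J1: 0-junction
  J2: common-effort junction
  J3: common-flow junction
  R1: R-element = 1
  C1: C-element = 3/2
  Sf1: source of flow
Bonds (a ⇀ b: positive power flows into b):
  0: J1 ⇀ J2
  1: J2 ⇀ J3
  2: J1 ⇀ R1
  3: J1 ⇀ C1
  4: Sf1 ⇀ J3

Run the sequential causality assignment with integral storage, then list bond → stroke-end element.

β4 →Sf1  (Sf1 fixes flow; stroke at Sf1)
β1 →J3  (common-f at J3 fixed by 4)
β0 →J2  (J2 needs exactly one e-in)
β3 →J1  (C1 outputs effort q/C1)
β2 →R1  (J1: bond 3 brought effort, rest push out)

b0 →J2
b1 →J3
b2 →R1
b3 →J1
b4 →Sf1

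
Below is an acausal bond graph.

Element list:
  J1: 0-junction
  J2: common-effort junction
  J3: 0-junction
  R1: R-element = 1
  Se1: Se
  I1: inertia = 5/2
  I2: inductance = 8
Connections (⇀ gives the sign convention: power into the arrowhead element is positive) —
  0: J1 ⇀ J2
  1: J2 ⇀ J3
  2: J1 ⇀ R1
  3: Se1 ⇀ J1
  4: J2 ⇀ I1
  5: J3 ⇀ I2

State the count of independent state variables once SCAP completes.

β3 stroke→J1  (source Se1 imposes e)
β0 stroke→J2  (common-e at J1 fixed by 3)
β2 stroke→R1  (0-jn J1 has e-setter on 3)
β1 stroke→J3  (0-jn J2 has e-setter on 0)
β4 stroke→I1  (0-jn J2 has e-setter on 0)
β5 stroke→I2  (J3: bond 1 brought effort, rest push out)

2  (I1, I2 all integral)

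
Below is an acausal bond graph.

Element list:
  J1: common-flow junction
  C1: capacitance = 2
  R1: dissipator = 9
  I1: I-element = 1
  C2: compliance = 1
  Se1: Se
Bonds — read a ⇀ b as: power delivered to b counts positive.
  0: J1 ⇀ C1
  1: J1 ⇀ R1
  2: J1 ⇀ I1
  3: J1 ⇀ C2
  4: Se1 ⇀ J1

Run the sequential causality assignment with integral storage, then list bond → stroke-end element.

#4 →J1  (Se1 (Se) sets effort on bond)
#0 →J1  (prefer integral on C1)
#2 →I1  (I1: I, integral causality)
#1 →J1  (common-f at J1 fixed by 2)
#3 →J1  (J1 flow already set via bond 2)

#0 stroke at J1
#1 stroke at J1
#2 stroke at I1
#3 stroke at J1
#4 stroke at J1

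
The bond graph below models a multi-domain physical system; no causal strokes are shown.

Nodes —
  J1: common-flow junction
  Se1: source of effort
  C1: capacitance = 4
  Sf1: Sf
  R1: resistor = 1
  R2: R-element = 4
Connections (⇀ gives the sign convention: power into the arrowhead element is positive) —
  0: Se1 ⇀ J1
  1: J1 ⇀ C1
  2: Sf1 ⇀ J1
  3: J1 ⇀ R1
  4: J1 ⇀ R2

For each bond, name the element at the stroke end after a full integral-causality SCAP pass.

bond 0 stroke→J1  (source Se1 imposes e)
bond 2 stroke→Sf1  (source Sf1 imposes f)
bond 1 stroke→J1  (1-jn J1 has f-setter on 2)
bond 3 stroke→J1  (J1: bond 2 brought flow, rest push out)
bond 4 stroke→J1  (common-f at J1 fixed by 2)

#0 stroke at J1
#1 stroke at J1
#2 stroke at Sf1
#3 stroke at J1
#4 stroke at J1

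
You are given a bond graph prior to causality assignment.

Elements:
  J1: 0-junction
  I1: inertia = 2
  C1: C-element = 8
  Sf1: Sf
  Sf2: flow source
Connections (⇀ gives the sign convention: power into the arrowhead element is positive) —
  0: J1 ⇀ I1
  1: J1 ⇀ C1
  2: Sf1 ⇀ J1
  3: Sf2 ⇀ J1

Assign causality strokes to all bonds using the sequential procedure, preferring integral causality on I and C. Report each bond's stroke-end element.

bond 0 stroke→I1
bond 1 stroke→J1
bond 2 stroke→Sf1
bond 3 stroke→Sf2

β2 |Sf1  (Sf1 fixes flow; stroke at Sf1)
β3 |Sf2  (Sf2: flow source, stroke at near end)
β0 |I1  (I1 integral (f out))
β1 |J1  (J1 needs exactly one e-in)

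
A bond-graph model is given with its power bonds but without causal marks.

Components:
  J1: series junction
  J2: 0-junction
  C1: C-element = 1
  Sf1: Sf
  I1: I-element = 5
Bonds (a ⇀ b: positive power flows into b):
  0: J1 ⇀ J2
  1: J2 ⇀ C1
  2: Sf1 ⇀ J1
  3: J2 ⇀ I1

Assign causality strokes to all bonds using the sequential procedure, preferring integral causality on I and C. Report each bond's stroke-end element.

#2 →Sf1  (Sf1 (Sf) sets flow on bond)
#0 →J1  (1-jn J1 has f-setter on 2)
#1 →J2  (C1 integral (e out))
#3 →I1  (J2 effort already set via bond 1)

#0 stroke at J1
#1 stroke at J2
#2 stroke at Sf1
#3 stroke at I1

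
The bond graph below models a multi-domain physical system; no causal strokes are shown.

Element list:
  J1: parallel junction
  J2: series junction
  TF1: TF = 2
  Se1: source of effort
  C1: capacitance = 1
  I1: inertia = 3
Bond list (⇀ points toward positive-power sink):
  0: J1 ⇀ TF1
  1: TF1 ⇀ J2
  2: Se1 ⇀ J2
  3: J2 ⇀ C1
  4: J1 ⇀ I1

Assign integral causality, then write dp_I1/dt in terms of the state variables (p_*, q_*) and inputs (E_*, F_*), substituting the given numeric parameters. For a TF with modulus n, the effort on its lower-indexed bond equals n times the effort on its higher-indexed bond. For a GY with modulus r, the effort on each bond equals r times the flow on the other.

β2 stroke→J2  (Se1 fixes effort; stroke away)
β3 stroke→J2  (prefer integral on C1)
β1 stroke→TF1  (J2 needs exactly one f-in)
β0 stroke→J1  (TF TF1: opposite of bond 1)
β4 stroke→I1  (J1 effort already set via bond 0)

dp_I1/dt = -2*E_Se1 + 2*q_C1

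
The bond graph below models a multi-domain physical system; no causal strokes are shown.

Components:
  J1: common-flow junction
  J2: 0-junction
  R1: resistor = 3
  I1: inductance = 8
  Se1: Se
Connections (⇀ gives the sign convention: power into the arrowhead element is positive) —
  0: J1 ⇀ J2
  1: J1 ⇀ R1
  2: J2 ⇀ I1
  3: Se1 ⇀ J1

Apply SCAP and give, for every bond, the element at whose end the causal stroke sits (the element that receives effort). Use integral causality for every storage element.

#3 →J1  (source Se1 imposes e)
#2 →I1  (I1: I, integral causality)
#0 →J2  (J2 needs exactly one e-in)
#1 →J1  (J1: bond 0 brought flow, rest push out)

#0 stroke→J2
#1 stroke→J1
#2 stroke→I1
#3 stroke→J1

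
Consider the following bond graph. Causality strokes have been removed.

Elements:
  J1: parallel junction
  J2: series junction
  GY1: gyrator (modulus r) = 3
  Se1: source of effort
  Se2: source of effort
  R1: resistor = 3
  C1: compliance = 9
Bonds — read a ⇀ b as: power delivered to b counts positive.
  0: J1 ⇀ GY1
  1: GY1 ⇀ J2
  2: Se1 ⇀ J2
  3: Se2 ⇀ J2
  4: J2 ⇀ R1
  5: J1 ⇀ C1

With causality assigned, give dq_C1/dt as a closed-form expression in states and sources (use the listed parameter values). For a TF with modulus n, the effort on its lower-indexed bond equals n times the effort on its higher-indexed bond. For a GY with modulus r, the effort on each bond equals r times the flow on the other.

b2 |J2  (Se1 (Se) sets effort on bond)
b3 |J2  (Se2 (Se) sets effort on bond)
b5 |J1  (prefer integral on C1)
b0 |GY1  (common-e at J1 fixed by 5)
b1 |GY1  (GY1 both-in/both-out from 0)
b4 |J2  (J2: bond 1 brought flow, rest push out)

dq_C1/dt = E_Se1/3 + E_Se2/3 - q_C1/27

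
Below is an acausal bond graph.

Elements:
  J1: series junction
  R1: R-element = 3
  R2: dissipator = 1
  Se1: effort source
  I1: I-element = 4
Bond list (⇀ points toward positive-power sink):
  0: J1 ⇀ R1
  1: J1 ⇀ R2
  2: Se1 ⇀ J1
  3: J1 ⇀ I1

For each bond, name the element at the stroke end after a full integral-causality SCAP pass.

#0 |J1
#1 |J1
#2 |J1
#3 |I1

b2 stroke→J1  (source Se1 imposes e)
b3 stroke→I1  (I1 integral (f out))
b0 stroke→J1  (J1 flow already set via bond 3)
b1 stroke→J1  (J1: bond 3 brought flow, rest push out)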